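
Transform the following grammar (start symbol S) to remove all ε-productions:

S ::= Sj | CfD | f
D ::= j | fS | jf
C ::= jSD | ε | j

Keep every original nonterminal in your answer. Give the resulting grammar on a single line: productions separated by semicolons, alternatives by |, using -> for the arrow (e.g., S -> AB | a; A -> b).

S -> f | Sj | fD | CfD; C -> j | jSD; D -> j | fS | jf

Nullable set: {C}.
S -> CfD: C nullable, giving CfD | fD.
Drop C -> ε.
Unchanged (no nullable symbols): S -> Sj; S -> f; C -> j; C -> jSD; D -> fS; D -> j; D -> jf.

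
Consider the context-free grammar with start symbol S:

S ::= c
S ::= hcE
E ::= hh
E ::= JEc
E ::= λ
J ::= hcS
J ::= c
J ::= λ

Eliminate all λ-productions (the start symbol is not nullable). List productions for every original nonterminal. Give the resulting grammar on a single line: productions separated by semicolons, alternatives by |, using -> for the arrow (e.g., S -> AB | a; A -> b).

S -> c | hc | hcE; E -> c | Ec | Jc | hh | JEc; J -> c | hcS

Nullable set: {E, J}.
S -> hcE: E nullable, giving hc | hcE.
Drop E -> λ.
E -> JEc: J, E nullable, giving Ec | JEc | Jc | c.
Drop J -> λ.
Unchanged (no nullable symbols): S -> c; E -> hh; J -> c; J -> hcS.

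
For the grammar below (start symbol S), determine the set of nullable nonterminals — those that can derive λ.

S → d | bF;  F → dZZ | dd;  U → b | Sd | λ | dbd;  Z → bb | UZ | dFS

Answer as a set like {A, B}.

Directly nullable (have an ε-rule): {U}.
Not nullable: F, S, Z — each has a terminal in every rule's right-hand side or depends on a non-nullable symbol.

{U}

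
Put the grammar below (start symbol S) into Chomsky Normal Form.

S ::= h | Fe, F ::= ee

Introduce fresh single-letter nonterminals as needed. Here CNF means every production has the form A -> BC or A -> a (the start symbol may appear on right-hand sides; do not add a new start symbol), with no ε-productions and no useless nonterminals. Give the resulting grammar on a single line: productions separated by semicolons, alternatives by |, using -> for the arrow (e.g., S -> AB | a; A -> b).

S -> h | FA; A -> e; F -> AA

No ε-productions.
No unit productions to eliminate.
TERM: introduce A -> e and substitute in every rule of length ≥2.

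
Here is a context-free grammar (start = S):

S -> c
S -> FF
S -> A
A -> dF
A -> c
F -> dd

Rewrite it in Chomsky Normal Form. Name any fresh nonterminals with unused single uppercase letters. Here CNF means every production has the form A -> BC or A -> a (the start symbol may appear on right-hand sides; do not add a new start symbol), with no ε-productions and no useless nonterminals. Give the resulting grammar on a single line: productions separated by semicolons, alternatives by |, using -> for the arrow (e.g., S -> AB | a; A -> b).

No ε-productions.
After unit-elimination: S -> c | FF | dF; A -> c | dF; F -> dd.
TERM: introduce B -> d and substitute in every rule of length ≥2.
Drop unreachable/unproductive: A.

S -> c | BF | FF; B -> d; F -> BB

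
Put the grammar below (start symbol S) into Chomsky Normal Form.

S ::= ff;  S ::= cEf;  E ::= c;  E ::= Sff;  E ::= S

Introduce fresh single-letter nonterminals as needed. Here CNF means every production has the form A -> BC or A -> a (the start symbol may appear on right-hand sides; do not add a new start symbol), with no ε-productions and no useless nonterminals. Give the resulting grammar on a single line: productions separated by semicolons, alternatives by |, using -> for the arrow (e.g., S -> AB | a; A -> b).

S -> AA | BF; A -> f; B -> c; C -> EA; D -> AA; E -> c | AA | BC | SD; F -> EA

No ε-productions.
After unit-elimination: S -> ff | cEf; E -> c | ff | Sff | cEf.
TERM: introduce B -> c, A -> f and substitute in every rule of length ≥2.
BIN: E -> BEA becomes E -> BC, C -> EA; E -> SAA becomes E -> SD, D -> AA; S -> BEA becomes S -> BF, F -> EA.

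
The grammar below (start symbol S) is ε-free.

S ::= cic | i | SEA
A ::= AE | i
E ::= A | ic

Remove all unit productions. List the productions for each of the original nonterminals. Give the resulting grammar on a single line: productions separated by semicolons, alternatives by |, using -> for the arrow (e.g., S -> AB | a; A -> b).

Unit productions: E->A.
Unit pairs (A ⇒* B via units): (E,A).
S: inherits non-unit rules of {S} → SEA | cic | i.
A: inherits non-unit rules of {A} → AE | i.
E: inherits non-unit rules of {A, E} → AE | i | ic.

S -> i | SEA | cic; A -> i | AE; E -> i | AE | ic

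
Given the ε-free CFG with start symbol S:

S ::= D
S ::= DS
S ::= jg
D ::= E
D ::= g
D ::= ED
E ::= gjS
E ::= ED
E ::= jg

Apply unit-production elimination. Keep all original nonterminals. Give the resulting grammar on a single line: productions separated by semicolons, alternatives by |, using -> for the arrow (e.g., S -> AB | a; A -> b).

S -> g | DS | ED | jg | gjS; D -> g | ED | jg | gjS; E -> ED | jg | gjS

Unit productions: D->E, S->D.
Unit pairs (A ⇒* B via units): (D,E), (S,D), (S,E).
S: inherits non-unit rules of {D, E, S} → DS | ED | g | gjS | jg.
D: inherits non-unit rules of {D, E} → ED | g | gjS | jg.
E: inherits non-unit rules of {E} → ED | gjS | jg.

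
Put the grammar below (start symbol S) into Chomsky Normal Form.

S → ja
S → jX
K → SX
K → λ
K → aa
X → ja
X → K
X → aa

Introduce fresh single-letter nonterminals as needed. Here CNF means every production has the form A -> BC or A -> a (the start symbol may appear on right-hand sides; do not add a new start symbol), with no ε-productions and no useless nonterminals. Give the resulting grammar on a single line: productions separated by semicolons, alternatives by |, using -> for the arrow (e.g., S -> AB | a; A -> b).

Nullable: {K, X}; after ε-elimination: S -> j | jX | ja; K -> S | SX | aa; X -> K | aa | ja.
After unit-elimination: S -> j | jX | ja; K -> j | SX | aa | jX | ja; X -> j | SX | aa | jX | ja.
TERM: introduce A -> a, B -> j and substitute in every rule of length ≥2.
Drop unreachable/unproductive: K.

S -> j | BA | BX; A -> a; B -> j; X -> j | AA | BA | BX | SX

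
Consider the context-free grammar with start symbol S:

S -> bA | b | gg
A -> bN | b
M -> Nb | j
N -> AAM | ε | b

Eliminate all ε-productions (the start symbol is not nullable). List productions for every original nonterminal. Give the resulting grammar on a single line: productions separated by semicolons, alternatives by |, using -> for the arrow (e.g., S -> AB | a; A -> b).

Nullable set: {N}.
A -> bN: N nullable, giving b | bN.
M -> Nb: N nullable, giving Nb | b.
Drop N -> ε.
Unchanged (no nullable symbols): S -> b; S -> bA; S -> gg; A -> b; M -> j; N -> AAM; N -> b.

S -> b | bA | gg; A -> b | bN; M -> b | j | Nb; N -> b | AAM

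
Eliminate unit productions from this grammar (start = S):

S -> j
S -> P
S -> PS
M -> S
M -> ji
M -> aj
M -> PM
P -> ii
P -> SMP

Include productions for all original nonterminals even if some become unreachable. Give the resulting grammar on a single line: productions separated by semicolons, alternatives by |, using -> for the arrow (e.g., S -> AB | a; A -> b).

S -> j | PS | ii | SMP; M -> j | PM | PS | aj | ii | ji | SMP; P -> ii | SMP

Unit productions: M->S, S->P.
Unit pairs (A ⇒* B via units): (M,P), (M,S), (S,P).
S: inherits non-unit rules of {P, S} → PS | SMP | ii | j.
M: inherits non-unit rules of {M, P, S} → PM | PS | SMP | aj | ii | j | ji.
P: inherits non-unit rules of {P} → SMP | ii.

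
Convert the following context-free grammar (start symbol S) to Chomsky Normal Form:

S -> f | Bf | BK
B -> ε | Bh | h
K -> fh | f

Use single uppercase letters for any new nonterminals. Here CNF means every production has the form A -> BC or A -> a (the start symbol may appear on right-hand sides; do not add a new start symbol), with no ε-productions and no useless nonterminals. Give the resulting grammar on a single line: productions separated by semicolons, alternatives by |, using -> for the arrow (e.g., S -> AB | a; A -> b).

S -> f | BC | BK | CA; A -> h; B -> h | BA; C -> f; K -> f | CA

Nullable: {B}; after ε-elimination: S -> K | f | BK | Bf; B -> h | Bh; K -> f | fh.
After unit-elimination: S -> f | BK | Bf | fh; B -> h | Bh; K -> f | fh.
TERM: introduce C -> f, A -> h and substitute in every rule of length ≥2.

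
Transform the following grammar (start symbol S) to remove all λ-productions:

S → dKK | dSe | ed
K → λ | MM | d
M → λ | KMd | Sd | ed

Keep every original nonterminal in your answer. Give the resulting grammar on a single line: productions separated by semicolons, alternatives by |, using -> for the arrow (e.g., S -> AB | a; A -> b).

S -> d | dK | ed | dKK | dSe; K -> M | d | MM; M -> d | Kd | Md | Sd | ed | KMd

Nullable set: {K, M}.
S -> dKK: K, K nullable, giving d | dK | dKK.
Drop K -> λ.
K -> MM: M, M nullable, giving M | MM.
Drop M -> λ.
M -> KMd: K, M nullable, giving KMd | Kd | Md | d.
Unchanged (no nullable symbols): S -> dSe; S -> ed; K -> d; M -> Sd; M -> ed.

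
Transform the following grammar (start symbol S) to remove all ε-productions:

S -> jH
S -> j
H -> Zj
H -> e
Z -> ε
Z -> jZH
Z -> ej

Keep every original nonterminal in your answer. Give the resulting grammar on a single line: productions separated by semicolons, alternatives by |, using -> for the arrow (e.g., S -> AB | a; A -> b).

S -> j | jH; H -> e | j | Zj; Z -> ej | jH | jZH

Nullable set: {Z}.
H -> Zj: Z nullable, giving Zj | j.
Drop Z -> ε.
Z -> jZH: Z nullable, giving jH | jZH.
Unchanged (no nullable symbols): S -> j; S -> jH; H -> e; Z -> ej.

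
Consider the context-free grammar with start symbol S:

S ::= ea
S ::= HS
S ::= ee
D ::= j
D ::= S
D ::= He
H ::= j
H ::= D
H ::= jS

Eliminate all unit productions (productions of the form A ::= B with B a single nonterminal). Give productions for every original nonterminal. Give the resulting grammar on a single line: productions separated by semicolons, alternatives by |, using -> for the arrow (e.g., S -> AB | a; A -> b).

Unit productions: D->S, H->D.
Unit pairs (A ⇒* B via units): (D,S), (H,D), (H,S).
S: inherits non-unit rules of {S} → HS | ea | ee.
D: inherits non-unit rules of {D, S} → HS | He | ea | ee | j.
H: inherits non-unit rules of {D, H, S} → HS | He | ea | ee | j | jS.

S -> HS | ea | ee; D -> j | HS | He | ea | ee; H -> j | HS | He | ea | ee | jS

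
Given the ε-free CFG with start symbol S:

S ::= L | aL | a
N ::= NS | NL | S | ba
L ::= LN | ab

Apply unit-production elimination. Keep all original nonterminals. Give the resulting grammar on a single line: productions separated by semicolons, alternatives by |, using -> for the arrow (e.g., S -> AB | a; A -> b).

S -> a | LN | aL | ab; L -> LN | ab; N -> a | LN | NL | NS | aL | ab | ba

Unit productions: N->S, S->L.
Unit pairs (A ⇒* B via units): (N,L), (N,S), (S,L).
S: inherits non-unit rules of {L, S} → LN | a | aL | ab.
L: inherits non-unit rules of {L} → LN | ab.
N: inherits non-unit rules of {L, N, S} → LN | NL | NS | a | aL | ab | ba.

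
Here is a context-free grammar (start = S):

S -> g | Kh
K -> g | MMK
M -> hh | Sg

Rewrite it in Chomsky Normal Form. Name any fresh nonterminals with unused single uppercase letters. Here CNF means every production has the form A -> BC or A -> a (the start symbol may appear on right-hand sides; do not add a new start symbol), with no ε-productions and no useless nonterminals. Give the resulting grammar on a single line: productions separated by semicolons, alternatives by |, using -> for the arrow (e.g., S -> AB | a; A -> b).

No ε-productions.
No unit productions to eliminate.
TERM: introduce A -> g, B -> h and substitute in every rule of length ≥2.
BIN: K -> MMK becomes K -> MC, C -> MK.

S -> g | KB; A -> g; B -> h; C -> MK; K -> g | MC; M -> BB | SA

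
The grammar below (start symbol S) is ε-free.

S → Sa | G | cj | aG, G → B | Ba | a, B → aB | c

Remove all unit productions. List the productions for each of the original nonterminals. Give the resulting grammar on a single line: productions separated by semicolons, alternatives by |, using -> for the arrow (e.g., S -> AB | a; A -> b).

S -> a | c | Ba | Sa | aB | aG | cj; B -> c | aB; G -> a | c | Ba | aB

Unit productions: G->B, S->G.
Unit pairs (A ⇒* B via units): (G,B), (S,B), (S,G).
S: inherits non-unit rules of {B, G, S} → Ba | Sa | a | aB | aG | c | cj.
B: inherits non-unit rules of {B} → aB | c.
G: inherits non-unit rules of {B, G} → Ba | a | aB | c.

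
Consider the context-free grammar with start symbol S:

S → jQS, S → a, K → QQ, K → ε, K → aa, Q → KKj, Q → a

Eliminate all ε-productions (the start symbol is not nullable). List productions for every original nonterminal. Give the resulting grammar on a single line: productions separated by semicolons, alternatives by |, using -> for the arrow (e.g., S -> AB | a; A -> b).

Nullable set: {K}.
Drop K -> ε.
Q -> KKj: K, K nullable, giving KKj | Kj | j.
Unchanged (no nullable symbols): S -> a; S -> jQS; K -> QQ; K -> aa; Q -> a.

S -> a | jQS; K -> QQ | aa; Q -> a | j | Kj | KKj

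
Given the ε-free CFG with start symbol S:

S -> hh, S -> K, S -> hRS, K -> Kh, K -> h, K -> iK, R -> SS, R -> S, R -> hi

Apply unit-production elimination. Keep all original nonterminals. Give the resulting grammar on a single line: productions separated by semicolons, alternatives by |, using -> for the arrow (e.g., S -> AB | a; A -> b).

S -> h | Kh | hh | iK | hRS; K -> h | Kh | iK; R -> h | Kh | SS | hh | hi | iK | hRS

Unit productions: R->S, S->K.
Unit pairs (A ⇒* B via units): (R,K), (R,S), (S,K).
S: inherits non-unit rules of {K, S} → Kh | h | hRS | hh | iK.
K: inherits non-unit rules of {K} → Kh | h | iK.
R: inherits non-unit rules of {K, R, S} → Kh | SS | h | hRS | hh | hi | iK.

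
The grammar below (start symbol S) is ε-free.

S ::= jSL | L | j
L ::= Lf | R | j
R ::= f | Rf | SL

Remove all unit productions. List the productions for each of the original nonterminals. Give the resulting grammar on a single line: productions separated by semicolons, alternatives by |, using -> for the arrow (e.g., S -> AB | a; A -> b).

S -> f | j | Lf | Rf | SL | jSL; L -> f | j | Lf | Rf | SL; R -> f | Rf | SL

Unit productions: L->R, S->L.
Unit pairs (A ⇒* B via units): (L,R), (S,L), (S,R).
S: inherits non-unit rules of {L, R, S} → Lf | Rf | SL | f | j | jSL.
L: inherits non-unit rules of {L, R} → Lf | Rf | SL | f | j.
R: inherits non-unit rules of {R} → Rf | SL | f.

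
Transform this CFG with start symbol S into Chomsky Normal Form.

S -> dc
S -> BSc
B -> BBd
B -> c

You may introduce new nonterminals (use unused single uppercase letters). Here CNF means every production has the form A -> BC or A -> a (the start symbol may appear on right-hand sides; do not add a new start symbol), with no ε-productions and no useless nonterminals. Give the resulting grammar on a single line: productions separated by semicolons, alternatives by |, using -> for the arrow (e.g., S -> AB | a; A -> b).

No ε-productions.
No unit productions to eliminate.
TERM: introduce C -> c, A -> d and substitute in every rule of length ≥2.
BIN: B -> BBA becomes B -> BD, D -> BA; S -> BSC becomes S -> BE, E -> SC.

S -> AC | BE; A -> d; B -> c | BD; C -> c; D -> BA; E -> SC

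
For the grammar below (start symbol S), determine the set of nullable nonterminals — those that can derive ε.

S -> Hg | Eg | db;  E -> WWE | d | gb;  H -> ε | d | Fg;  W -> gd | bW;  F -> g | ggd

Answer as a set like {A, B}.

Directly nullable (have an ε-rule): {H}.
Not nullable: E, F, S, W — each has a terminal in every rule's right-hand side or depends on a non-nullable symbol.

{H}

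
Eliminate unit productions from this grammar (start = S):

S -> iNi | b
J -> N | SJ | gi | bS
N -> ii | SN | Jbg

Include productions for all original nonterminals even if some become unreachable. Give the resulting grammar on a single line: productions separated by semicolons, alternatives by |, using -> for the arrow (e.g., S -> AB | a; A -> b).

S -> b | iNi; J -> SJ | SN | bS | gi | ii | Jbg; N -> SN | ii | Jbg

Unit productions: J->N.
Unit pairs (A ⇒* B via units): (J,N).
S: inherits non-unit rules of {S} → b | iNi.
J: inherits non-unit rules of {J, N} → Jbg | SJ | SN | bS | gi | ii.
N: inherits non-unit rules of {N} → Jbg | SN | ii.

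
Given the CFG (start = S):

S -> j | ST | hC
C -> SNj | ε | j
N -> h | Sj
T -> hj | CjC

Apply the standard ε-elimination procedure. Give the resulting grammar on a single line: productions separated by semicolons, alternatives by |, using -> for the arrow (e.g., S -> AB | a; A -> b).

Nullable set: {C}.
S -> hC: C nullable, giving h | hC.
Drop C -> ε.
T -> CjC: C, C nullable, giving Cj | CjC | j | jC.
Unchanged (no nullable symbols): S -> ST; S -> j; C -> SNj; C -> j; N -> Sj; N -> h; T -> hj.

S -> h | j | ST | hC; C -> j | SNj; N -> h | Sj; T -> j | Cj | hj | jC | CjC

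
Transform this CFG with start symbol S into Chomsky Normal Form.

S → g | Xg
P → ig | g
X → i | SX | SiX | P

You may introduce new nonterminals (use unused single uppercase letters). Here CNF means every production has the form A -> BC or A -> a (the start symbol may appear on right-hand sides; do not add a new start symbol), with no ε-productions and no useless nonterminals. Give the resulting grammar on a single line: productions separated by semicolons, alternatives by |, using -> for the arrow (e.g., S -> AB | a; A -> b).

S -> g | XB; A -> i; B -> g; C -> AX; X -> g | i | AB | SC | SX

No ε-productions.
After unit-elimination: S -> g | Xg; P -> g | ig; X -> g | i | SX | ig | SiX.
TERM: introduce B -> g, A -> i and substitute in every rule of length ≥2.
BIN: X -> SAX becomes X -> SC, C -> AX.
Drop unreachable/unproductive: P.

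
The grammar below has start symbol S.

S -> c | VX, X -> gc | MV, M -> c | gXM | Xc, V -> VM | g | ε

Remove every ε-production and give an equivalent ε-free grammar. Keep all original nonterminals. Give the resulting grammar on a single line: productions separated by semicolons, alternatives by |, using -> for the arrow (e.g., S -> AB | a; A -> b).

Nullable set: {V}.
S -> VX: V nullable, giving VX | X.
Drop V -> ε.
V -> VM: V nullable, giving M | VM.
X -> MV: V nullable, giving M | MV.
Unchanged (no nullable symbols): S -> c; M -> Xc; M -> c; M -> gXM; V -> g; X -> gc.

S -> X | c | VX; M -> c | Xc | gXM; V -> M | g | VM; X -> M | MV | gc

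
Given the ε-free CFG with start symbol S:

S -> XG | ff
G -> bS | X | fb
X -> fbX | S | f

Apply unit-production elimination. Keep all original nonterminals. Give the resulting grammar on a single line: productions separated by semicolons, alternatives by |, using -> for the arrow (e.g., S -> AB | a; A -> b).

Unit productions: G->X, X->S.
Unit pairs (A ⇒* B via units): (G,S), (G,X), (X,S).
S: inherits non-unit rules of {S} → XG | ff.
G: inherits non-unit rules of {G, S, X} → XG | bS | f | fb | fbX | ff.
X: inherits non-unit rules of {S, X} → XG | f | fbX | ff.

S -> XG | ff; G -> f | XG | bS | fb | ff | fbX; X -> f | XG | ff | fbX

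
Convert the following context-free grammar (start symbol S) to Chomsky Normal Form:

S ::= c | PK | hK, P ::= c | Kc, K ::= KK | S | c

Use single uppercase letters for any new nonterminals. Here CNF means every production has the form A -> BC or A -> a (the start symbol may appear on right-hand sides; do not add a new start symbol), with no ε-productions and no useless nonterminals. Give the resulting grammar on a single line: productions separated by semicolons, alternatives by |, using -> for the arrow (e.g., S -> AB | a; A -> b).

S -> c | AK | PK; A -> h; B -> c; K -> c | AK | KK | PK; P -> c | KB

No ε-productions.
After unit-elimination: S -> c | PK | hK; K -> c | KK | PK | hK; P -> c | Kc.
TERM: introduce B -> c, A -> h and substitute in every rule of length ≥2.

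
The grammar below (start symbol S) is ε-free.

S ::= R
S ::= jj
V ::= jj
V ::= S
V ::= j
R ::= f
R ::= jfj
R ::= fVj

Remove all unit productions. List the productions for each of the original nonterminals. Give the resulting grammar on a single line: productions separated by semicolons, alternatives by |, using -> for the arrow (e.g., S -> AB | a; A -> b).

Unit productions: S->R, V->S.
Unit pairs (A ⇒* B via units): (S,R), (V,R), (V,S).
S: inherits non-unit rules of {R, S} → f | fVj | jfj | jj.
R: inherits non-unit rules of {R} → f | fVj | jfj.
V: inherits non-unit rules of {R, S, V} → f | fVj | j | jfj | jj.

S -> f | jj | fVj | jfj; R -> f | fVj | jfj; V -> f | j | jj | fVj | jfj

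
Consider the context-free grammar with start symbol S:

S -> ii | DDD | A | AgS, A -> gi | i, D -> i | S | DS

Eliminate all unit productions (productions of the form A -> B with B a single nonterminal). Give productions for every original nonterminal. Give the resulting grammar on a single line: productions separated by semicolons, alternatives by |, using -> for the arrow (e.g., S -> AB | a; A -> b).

Unit productions: D->S, S->A.
Unit pairs (A ⇒* B via units): (D,A), (D,S), (S,A).
S: inherits non-unit rules of {A, S} → AgS | DDD | gi | i | ii.
A: inherits non-unit rules of {A} → gi | i.
D: inherits non-unit rules of {A, D, S} → AgS | DDD | DS | gi | i | ii.

S -> i | gi | ii | AgS | DDD; A -> i | gi; D -> i | DS | gi | ii | AgS | DDD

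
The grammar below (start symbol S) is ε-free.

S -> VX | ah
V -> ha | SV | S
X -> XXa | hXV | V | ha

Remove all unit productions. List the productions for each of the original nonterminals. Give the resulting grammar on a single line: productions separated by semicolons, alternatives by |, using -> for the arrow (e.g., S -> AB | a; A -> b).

S -> VX | ah; V -> SV | VX | ah | ha; X -> SV | VX | ah | ha | XXa | hXV

Unit productions: V->S, X->V.
Unit pairs (A ⇒* B via units): (V,S), (X,S), (X,V).
S: inherits non-unit rules of {S} → VX | ah.
V: inherits non-unit rules of {S, V} → SV | VX | ah | ha.
X: inherits non-unit rules of {S, V, X} → SV | VX | XXa | ah | hXV | ha.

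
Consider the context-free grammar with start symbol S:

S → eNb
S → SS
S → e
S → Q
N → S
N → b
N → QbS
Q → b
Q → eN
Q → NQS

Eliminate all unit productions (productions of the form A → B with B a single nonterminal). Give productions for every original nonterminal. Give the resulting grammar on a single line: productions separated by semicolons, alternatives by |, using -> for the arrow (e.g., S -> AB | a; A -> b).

Unit productions: N->S, S->Q.
Unit pairs (A ⇒* B via units): (N,Q), (N,S), (S,Q).
S: inherits non-unit rules of {Q, S} → NQS | SS | b | e | eN | eNb.
N: inherits non-unit rules of {N, Q, S} → NQS | QbS | SS | b | e | eN | eNb.
Q: inherits non-unit rules of {Q} → NQS | b | eN.

S -> b | e | SS | eN | NQS | eNb; N -> b | e | SS | eN | NQS | QbS | eNb; Q -> b | eN | NQS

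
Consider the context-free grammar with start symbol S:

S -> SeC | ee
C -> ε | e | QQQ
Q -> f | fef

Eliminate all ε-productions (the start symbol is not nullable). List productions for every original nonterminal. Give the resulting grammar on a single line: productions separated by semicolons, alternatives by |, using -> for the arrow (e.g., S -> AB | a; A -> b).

Nullable set: {C}.
S -> SeC: C nullable, giving Se | SeC.
Drop C -> ε.
Unchanged (no nullable symbols): S -> ee; C -> QQQ; C -> e; Q -> f; Q -> fef.

S -> Se | ee | SeC; C -> e | QQQ; Q -> f | fef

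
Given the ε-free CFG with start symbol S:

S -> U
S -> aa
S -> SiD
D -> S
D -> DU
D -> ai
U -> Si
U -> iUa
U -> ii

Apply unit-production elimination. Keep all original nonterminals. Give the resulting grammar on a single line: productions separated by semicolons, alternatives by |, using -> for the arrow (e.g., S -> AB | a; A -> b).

Unit productions: D->S, S->U.
Unit pairs (A ⇒* B via units): (D,S), (D,U), (S,U).
S: inherits non-unit rules of {S, U} → Si | SiD | aa | iUa | ii.
D: inherits non-unit rules of {D, S, U} → DU | Si | SiD | aa | ai | iUa | ii.
U: inherits non-unit rules of {U} → Si | iUa | ii.

S -> Si | aa | ii | SiD | iUa; D -> DU | Si | aa | ai | ii | SiD | iUa; U -> Si | ii | iUa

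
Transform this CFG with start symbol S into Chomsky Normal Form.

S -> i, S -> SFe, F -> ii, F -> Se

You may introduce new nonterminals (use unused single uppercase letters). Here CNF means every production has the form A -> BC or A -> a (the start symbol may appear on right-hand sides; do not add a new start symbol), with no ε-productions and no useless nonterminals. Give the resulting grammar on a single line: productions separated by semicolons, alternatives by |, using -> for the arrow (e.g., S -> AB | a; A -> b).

No ε-productions.
No unit productions to eliminate.
TERM: introduce A -> e, B -> i and substitute in every rule of length ≥2.
BIN: S -> SFA becomes S -> SC, C -> FA.

S -> i | SC; A -> e; B -> i; C -> FA; F -> BB | SA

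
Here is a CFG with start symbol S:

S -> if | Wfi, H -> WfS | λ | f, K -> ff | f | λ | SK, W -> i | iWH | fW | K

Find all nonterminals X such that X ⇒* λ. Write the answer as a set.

{H, K, W}

Directly nullable (have an ε-rule): {H, K}.
W is nullable via W -> K (every symbol on the right is already known nullable).
Not nullable: S — each has a terminal in every rule's right-hand side or depends on a non-nullable symbol.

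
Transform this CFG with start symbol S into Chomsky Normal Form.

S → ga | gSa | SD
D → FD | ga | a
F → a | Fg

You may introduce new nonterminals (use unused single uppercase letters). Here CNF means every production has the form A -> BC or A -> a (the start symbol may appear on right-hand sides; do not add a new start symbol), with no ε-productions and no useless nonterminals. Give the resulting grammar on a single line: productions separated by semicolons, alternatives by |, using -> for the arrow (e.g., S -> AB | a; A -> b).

S -> AB | AC | SD; A -> g; B -> a; C -> SB; D -> a | AB | FD; F -> a | FA

No ε-productions.
No unit productions to eliminate.
TERM: introduce B -> a, A -> g and substitute in every rule of length ≥2.
BIN: S -> ASB becomes S -> AC, C -> SB.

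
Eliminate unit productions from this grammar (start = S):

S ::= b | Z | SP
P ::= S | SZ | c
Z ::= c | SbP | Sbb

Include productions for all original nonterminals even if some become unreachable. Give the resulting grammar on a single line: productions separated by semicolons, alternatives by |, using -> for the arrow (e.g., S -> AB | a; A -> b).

Unit productions: P->S, S->Z.
Unit pairs (A ⇒* B via units): (P,S), (P,Z), (S,Z).
S: inherits non-unit rules of {S, Z} → SP | SbP | Sbb | b | c.
P: inherits non-unit rules of {P, S, Z} → SP | SZ | SbP | Sbb | b | c.
Z: inherits non-unit rules of {Z} → SbP | Sbb | c.

S -> b | c | SP | SbP | Sbb; P -> b | c | SP | SZ | SbP | Sbb; Z -> c | SbP | Sbb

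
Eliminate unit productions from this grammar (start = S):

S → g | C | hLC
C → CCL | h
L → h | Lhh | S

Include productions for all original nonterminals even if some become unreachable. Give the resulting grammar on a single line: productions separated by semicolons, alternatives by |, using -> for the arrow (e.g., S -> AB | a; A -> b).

Unit productions: L->S, S->C.
Unit pairs (A ⇒* B via units): (L,C), (L,S), (S,C).
S: inherits non-unit rules of {C, S} → CCL | g | h | hLC.
C: inherits non-unit rules of {C} → CCL | h.
L: inherits non-unit rules of {C, L, S} → CCL | Lhh | g | h | hLC.

S -> g | h | CCL | hLC; C -> h | CCL; L -> g | h | CCL | Lhh | hLC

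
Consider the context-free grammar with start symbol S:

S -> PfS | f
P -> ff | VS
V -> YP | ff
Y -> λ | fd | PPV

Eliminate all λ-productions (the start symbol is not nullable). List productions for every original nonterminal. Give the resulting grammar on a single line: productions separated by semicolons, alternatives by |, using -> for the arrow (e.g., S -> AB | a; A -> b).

Nullable set: {Y}.
V -> YP: Y nullable, giving P | YP.
Drop Y -> λ.
Unchanged (no nullable symbols): S -> PfS; S -> f; P -> VS; P -> ff; V -> ff; Y -> PPV; Y -> fd.

S -> f | PfS; P -> VS | ff; V -> P | YP | ff; Y -> fd | PPV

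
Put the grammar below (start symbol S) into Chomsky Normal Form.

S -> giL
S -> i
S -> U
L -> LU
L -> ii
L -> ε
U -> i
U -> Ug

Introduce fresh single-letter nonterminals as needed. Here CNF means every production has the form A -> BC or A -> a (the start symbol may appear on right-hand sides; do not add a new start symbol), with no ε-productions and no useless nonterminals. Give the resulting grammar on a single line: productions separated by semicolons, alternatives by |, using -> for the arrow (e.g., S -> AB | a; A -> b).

Nullable: {L}; after ε-elimination: S -> U | i | gi | giL; L -> U | LU | ii; U -> i | Ug.
After unit-elimination: S -> i | Ug | gi | giL; L -> i | LU | Ug | ii; U -> i | Ug.
TERM: introduce A -> g, B -> i and substitute in every rule of length ≥2.
BIN: S -> ABL becomes S -> AC, C -> BL.

S -> i | AB | AC | UA; A -> g; B -> i; C -> BL; L -> i | BB | LU | UA; U -> i | UA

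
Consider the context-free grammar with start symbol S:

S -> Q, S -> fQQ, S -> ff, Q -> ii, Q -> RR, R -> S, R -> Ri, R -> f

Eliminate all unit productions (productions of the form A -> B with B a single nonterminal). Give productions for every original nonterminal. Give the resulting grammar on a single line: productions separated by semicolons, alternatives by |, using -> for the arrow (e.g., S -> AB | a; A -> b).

S -> RR | ff | ii | fQQ; Q -> RR | ii; R -> f | RR | Ri | ff | ii | fQQ

Unit productions: R->S, S->Q.
Unit pairs (A ⇒* B via units): (R,Q), (R,S), (S,Q).
S: inherits non-unit rules of {Q, S} → RR | fQQ | ff | ii.
Q: inherits non-unit rules of {Q} → RR | ii.
R: inherits non-unit rules of {Q, R, S} → RR | Ri | f | fQQ | ff | ii.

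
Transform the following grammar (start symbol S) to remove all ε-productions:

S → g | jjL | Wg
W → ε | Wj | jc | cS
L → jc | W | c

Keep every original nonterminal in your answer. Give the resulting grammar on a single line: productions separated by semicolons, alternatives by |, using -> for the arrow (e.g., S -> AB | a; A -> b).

S -> g | Wg | jj | jjL; L -> W | c | jc; W -> j | Wj | cS | jc

Nullable set: {L, W}.
S -> Wg: W nullable, giving Wg | g.
S -> jjL: L nullable, giving jj | jjL.
L -> W: W nullable, giving W.
Drop W -> ε.
W -> Wj: W nullable, giving Wj | j.
Unchanged (no nullable symbols): S -> g; L -> c; L -> jc; W -> cS; W -> jc.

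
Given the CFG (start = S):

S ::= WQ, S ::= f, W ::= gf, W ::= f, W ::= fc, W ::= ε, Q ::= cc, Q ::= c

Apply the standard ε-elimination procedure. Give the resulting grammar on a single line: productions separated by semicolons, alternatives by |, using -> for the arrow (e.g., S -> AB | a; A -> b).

S -> Q | f | WQ; Q -> c | cc; W -> f | fc | gf

Nullable set: {W}.
S -> WQ: W nullable, giving Q | WQ.
Drop W -> ε.
Unchanged (no nullable symbols): S -> f; Q -> c; Q -> cc; W -> f; W -> fc; W -> gf.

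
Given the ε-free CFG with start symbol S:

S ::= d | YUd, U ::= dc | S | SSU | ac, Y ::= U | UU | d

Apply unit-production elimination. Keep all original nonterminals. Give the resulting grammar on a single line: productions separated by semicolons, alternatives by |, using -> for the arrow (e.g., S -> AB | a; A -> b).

S -> d | YUd; U -> d | ac | dc | SSU | YUd; Y -> d | UU | ac | dc | SSU | YUd

Unit productions: U->S, Y->U.
Unit pairs (A ⇒* B via units): (U,S), (Y,S), (Y,U).
S: inherits non-unit rules of {S} → YUd | d.
U: inherits non-unit rules of {S, U} → SSU | YUd | ac | d | dc.
Y: inherits non-unit rules of {S, U, Y} → SSU | UU | YUd | ac | d | dc.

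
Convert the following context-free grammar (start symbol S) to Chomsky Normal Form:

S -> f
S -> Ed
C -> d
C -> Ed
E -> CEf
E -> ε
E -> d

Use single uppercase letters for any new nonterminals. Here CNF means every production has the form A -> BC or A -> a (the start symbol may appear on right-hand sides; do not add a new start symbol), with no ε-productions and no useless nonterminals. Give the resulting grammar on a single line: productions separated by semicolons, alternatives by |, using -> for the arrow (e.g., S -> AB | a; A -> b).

S -> d | f | EA; A -> d; B -> f; C -> d | EA; D -> EB; E -> d | CB | CD

Nullable: {E}; after ε-elimination: S -> d | f | Ed; C -> d | Ed; E -> d | Cf | CEf.
No unit productions to eliminate.
TERM: introduce A -> d, B -> f and substitute in every rule of length ≥2.
BIN: E -> CEB becomes E -> CD, D -> EB.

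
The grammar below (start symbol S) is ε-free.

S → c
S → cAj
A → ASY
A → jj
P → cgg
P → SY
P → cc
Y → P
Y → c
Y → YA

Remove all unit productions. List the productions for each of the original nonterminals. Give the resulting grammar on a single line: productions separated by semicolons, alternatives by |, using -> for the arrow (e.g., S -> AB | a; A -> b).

Unit productions: Y->P.
Unit pairs (A ⇒* B via units): (Y,P).
S: inherits non-unit rules of {S} → c | cAj.
A: inherits non-unit rules of {A} → ASY | jj.
P: inherits non-unit rules of {P} → SY | cc | cgg.
Y: inherits non-unit rules of {P, Y} → SY | YA | c | cc | cgg.

S -> c | cAj; A -> jj | ASY; P -> SY | cc | cgg; Y -> c | SY | YA | cc | cgg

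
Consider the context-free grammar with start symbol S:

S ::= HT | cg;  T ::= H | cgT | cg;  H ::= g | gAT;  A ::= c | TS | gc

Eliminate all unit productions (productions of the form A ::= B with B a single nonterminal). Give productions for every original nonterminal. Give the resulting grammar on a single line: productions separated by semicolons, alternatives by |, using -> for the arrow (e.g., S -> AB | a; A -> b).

Unit productions: T->H.
Unit pairs (A ⇒* B via units): (T,H).
S: inherits non-unit rules of {S} → HT | cg.
A: inherits non-unit rules of {A} → TS | c | gc.
H: inherits non-unit rules of {H} → g | gAT.
T: inherits non-unit rules of {H, T} → cg | cgT | g | gAT.

S -> HT | cg; A -> c | TS | gc; H -> g | gAT; T -> g | cg | cgT | gAT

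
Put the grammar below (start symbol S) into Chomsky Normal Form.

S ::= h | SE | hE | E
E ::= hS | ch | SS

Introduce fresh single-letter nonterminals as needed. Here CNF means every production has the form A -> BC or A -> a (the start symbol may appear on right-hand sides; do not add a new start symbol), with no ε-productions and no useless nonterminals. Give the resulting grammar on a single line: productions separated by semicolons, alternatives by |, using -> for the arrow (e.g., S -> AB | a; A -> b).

No ε-productions.
After unit-elimination: S -> h | SE | SS | ch | hE | hS; E -> SS | ch | hS.
TERM: introduce A -> c, B -> h and substitute in every rule of length ≥2.

S -> h | AB | BE | BS | SE | SS; A -> c; B -> h; E -> AB | BS | SS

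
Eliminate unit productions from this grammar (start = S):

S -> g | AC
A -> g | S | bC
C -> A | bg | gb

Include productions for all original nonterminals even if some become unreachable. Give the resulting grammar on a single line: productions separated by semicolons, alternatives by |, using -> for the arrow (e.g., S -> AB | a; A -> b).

Unit productions: A->S, C->A.
Unit pairs (A ⇒* B via units): (A,S), (C,A), (C,S).
S: inherits non-unit rules of {S} → AC | g.
A: inherits non-unit rules of {A, S} → AC | bC | g.
C: inherits non-unit rules of {A, C, S} → AC | bC | bg | g | gb.

S -> g | AC; A -> g | AC | bC; C -> g | AC | bC | bg | gb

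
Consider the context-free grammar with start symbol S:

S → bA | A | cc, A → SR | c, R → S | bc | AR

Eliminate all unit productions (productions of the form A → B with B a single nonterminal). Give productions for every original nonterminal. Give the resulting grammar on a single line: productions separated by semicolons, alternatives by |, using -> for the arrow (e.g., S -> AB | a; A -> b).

Unit productions: R->S, S->A.
Unit pairs (A ⇒* B via units): (R,A), (R,S), (S,A).
S: inherits non-unit rules of {A, S} → SR | bA | c | cc.
A: inherits non-unit rules of {A} → SR | c.
R: inherits non-unit rules of {A, R, S} → AR | SR | bA | bc | c | cc.

S -> c | SR | bA | cc; A -> c | SR; R -> c | AR | SR | bA | bc | cc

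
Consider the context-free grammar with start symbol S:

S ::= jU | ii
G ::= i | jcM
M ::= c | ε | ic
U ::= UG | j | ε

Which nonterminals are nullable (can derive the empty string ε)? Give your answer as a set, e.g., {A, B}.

{M, U}

Directly nullable (have an ε-rule): {M, U}.
Not nullable: G, S — each has a terminal in every rule's right-hand side or depends on a non-nullable symbol.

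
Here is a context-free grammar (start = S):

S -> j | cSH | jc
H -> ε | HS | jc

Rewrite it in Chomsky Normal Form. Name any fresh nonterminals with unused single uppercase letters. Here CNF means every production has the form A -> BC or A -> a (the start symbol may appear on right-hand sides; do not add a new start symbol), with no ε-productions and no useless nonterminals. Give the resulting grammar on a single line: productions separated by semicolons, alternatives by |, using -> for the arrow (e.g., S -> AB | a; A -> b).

Nullable: {H}; after ε-elimination: S -> j | cS | jc | cSH; H -> S | HS | jc.
After unit-elimination: S -> j | cS | jc | cSH; H -> j | HS | cS | jc | cSH.
TERM: introduce A -> c, B -> j and substitute in every rule of length ≥2.
BIN: H -> ASH becomes H -> AC, C -> SH; S -> ASH becomes S -> AD, D -> SH.

S -> j | AD | AS | BA; A -> c; B -> j; C -> SH; D -> SH; H -> j | AC | AS | BA | HS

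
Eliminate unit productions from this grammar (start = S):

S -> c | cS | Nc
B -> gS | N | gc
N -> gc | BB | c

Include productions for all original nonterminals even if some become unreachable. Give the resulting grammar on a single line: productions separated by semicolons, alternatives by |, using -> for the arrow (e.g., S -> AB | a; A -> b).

Unit productions: B->N.
Unit pairs (A ⇒* B via units): (B,N).
S: inherits non-unit rules of {S} → Nc | c | cS.
B: inherits non-unit rules of {B, N} → BB | c | gS | gc.
N: inherits non-unit rules of {N} → BB | c | gc.

S -> c | Nc | cS; B -> c | BB | gS | gc; N -> c | BB | gc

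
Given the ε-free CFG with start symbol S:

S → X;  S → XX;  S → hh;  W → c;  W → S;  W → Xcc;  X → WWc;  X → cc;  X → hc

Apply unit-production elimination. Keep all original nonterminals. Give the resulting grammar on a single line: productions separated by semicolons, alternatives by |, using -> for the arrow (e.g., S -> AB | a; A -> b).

S -> XX | cc | hc | hh | WWc; W -> c | XX | cc | hc | hh | WWc | Xcc; X -> cc | hc | WWc

Unit productions: S->X, W->S.
Unit pairs (A ⇒* B via units): (S,X), (W,S), (W,X).
S: inherits non-unit rules of {S, X} → WWc | XX | cc | hc | hh.
W: inherits non-unit rules of {S, W, X} → WWc | XX | Xcc | c | cc | hc | hh.
X: inherits non-unit rules of {X} → WWc | cc | hc.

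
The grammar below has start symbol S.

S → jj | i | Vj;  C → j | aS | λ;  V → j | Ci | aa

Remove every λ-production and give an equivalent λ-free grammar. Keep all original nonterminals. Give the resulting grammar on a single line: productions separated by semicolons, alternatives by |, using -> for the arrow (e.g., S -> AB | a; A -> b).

S -> i | Vj | jj; C -> j | aS; V -> i | j | Ci | aa

Nullable set: {C}.
Drop C -> λ.
V -> Ci: C nullable, giving Ci | i.
Unchanged (no nullable symbols): S -> Vj; S -> i; S -> jj; C -> aS; C -> j; V -> aa; V -> j.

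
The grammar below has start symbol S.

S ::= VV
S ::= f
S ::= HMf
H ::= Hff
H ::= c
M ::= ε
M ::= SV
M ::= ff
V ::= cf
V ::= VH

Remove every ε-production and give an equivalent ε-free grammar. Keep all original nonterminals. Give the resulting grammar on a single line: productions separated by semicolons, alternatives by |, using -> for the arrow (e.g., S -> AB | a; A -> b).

S -> f | Hf | VV | HMf; H -> c | Hff; M -> SV | ff; V -> VH | cf

Nullable set: {M}.
S -> HMf: M nullable, giving HMf | Hf.
Drop M -> ε.
Unchanged (no nullable symbols): S -> VV; S -> f; H -> Hff; H -> c; M -> SV; M -> ff; V -> VH; V -> cf.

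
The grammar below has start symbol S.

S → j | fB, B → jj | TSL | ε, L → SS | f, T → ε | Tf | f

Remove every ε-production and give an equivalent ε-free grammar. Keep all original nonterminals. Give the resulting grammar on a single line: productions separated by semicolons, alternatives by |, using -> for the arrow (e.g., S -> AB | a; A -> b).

Nullable set: {B, T}.
S -> fB: B nullable, giving f | fB.
Drop B -> ε.
B -> TSL: T nullable, giving SL | TSL.
Drop T -> ε.
T -> Tf: T nullable, giving Tf | f.
Unchanged (no nullable symbols): S -> j; B -> jj; L -> SS; L -> f; T -> f.

S -> f | j | fB; B -> SL | jj | TSL; L -> f | SS; T -> f | Tf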